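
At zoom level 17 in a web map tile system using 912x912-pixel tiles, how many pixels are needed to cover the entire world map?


tiles per axis = 2^17 = 131072
total tiles = 131072^2 = 17179869184
pixels per axis = 131072 * 912 = 119537664
total pixels = 119537664^2 = 14289253114576896

14289253114576896 pixels


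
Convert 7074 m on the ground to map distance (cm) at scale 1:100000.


map_cm = 7074 * 100 / 100000 = 7.074 cm ≈ 7.07 cm

7.07 cm


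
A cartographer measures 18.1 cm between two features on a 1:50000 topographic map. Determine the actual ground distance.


ground = 18.1 cm * 50000 / 100 = 9050.0 m = 9.05 km

9.05 km


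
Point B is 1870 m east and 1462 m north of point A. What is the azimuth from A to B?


az = atan2(1870, 1462) = 52.0 deg
adjusted to 0-360: 52.0 degrees

52.0 degrees


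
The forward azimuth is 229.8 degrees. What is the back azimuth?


back azimuth = (229.8 + 180) mod 360 = 49.8 degrees

49.8 degrees


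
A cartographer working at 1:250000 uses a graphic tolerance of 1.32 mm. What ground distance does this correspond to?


ground = 1.32 mm * 250000 / 1000 = 330.0 m

330.0 m


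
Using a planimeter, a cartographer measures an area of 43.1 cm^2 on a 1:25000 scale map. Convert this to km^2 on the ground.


ground_area = 43.1 * (25000/100)^2 = 2693750.0 m^2 = 2.69375 km^2 ≈ 2.694 km^2

2.694 km^2


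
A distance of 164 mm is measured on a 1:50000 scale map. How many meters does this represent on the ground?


ground = 164 mm * 50000 / 1000 = 8200.0 m

8200.0 m


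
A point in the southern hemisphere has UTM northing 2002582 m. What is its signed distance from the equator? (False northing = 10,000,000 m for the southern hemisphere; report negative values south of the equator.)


For southern: actual = 2002582 - 10000000 = -7997418 m

-7997418 m


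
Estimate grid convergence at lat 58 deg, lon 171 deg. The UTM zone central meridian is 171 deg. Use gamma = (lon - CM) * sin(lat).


gamma = (171 - 171) * sin(58) = 0 * 0.848048 = 0.0 degrees

0.0 degrees


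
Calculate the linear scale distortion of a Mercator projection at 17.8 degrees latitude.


SF = 1 / cos(17.8) = 1 / 0.952129 = 1.05

1.05


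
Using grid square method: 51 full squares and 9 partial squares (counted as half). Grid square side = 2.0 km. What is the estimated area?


effective squares = 51 + 9 * 0.5 = 55.5
area = 55.5 * 4.0 = 222.0 km^2

222.0 km^2


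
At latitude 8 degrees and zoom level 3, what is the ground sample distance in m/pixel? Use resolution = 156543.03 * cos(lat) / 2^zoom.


res = 156543.03 * cos(8) / 2^3 = 156543.03 * 0.99026807 / 8 = 19377.45 m/pixel

19377.45 m/pixel


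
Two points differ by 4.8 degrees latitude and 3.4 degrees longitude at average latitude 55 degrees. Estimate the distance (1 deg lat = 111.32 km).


dlat_km = 4.8 * 111.32 = 534.336
dlon_km = 3.4 * 111.32 * cos(55) ≈ 217.092
dist = sqrt(534.336^2 + 217.092^2) ≈ 576.8 km

576.8 km


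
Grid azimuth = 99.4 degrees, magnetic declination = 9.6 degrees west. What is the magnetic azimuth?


magnetic azimuth = grid azimuth - declination (east +ve)
mag_az = 99.4 - -9.6 = 109.0 degrees

109.0 degrees


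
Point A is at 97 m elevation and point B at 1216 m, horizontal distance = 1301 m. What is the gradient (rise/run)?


gradient = (1216 - 97) / 1301 = 1119 / 1301 = 0.8601

0.8601


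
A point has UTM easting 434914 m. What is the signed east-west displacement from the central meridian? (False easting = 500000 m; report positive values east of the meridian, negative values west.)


displacement = 434914 - 500000 = -65086 m

-65086 m


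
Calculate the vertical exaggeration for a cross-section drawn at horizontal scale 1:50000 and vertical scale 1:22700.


VE = horizontal_scale / vertical_scale = 50000 / 22700 ≈ 2.2

2.2x


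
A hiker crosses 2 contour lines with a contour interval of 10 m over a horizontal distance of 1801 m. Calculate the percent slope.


elevation change = 2 * 10 = 20 m
slope = 20 / 1801 * 100 = 1.1%

1.1%


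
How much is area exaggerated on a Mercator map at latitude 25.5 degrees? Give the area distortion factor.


area_distortion = 1/cos^2(25.5) = 1.228

1.228


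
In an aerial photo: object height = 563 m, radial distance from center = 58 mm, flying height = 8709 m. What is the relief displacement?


d = h * r / H = 563 * 58 / 8709 = 3.75 mm

3.75 mm


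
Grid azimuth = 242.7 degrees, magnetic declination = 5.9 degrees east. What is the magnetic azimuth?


magnetic azimuth = grid azimuth - declination (east +ve)
mag_az = 242.7 - 5.9 = 236.8 degrees

236.8 degrees


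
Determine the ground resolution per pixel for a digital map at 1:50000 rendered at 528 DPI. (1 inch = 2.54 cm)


pixel_cm = 2.54 / 528 ≈ 0.004811 cm
ground = pixel_cm * 50000 / 100 = 2.54 * 50000 / (528 * 100) = 127000 / 52800 ≈ 2.41 m

2.41 m


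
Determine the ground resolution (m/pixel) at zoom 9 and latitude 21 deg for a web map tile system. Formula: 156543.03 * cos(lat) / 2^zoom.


res = 156543.03 * cos(21) / 2^9 = 156543.03 * 0.93358043 / 512 = 285.44 m/pixel

285.44 m/pixel


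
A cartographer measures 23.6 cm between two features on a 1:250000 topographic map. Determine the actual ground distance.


ground = 23.6 cm * 250000 / 100 = 59000.0 m = 59.0 km

59.0 km


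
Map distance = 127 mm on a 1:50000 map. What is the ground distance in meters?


ground = 127 mm * 50000 / 1000 = 6350.0 m

6350.0 m


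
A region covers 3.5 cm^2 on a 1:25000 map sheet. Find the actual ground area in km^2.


ground_area = 3.5 * (25000/100)^2 = 218750.0 m^2 = 0.21875 km^2 ≈ 0.219 km^2

0.219 km^2


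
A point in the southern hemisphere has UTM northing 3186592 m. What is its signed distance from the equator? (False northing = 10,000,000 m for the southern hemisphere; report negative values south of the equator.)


For southern: actual = 3186592 - 10000000 = -6813408 m

-6813408 m


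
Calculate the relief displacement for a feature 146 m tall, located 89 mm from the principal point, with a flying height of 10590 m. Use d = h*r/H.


d = h * r / H = 146 * 89 / 10590 = 1.23 mm

1.23 mm


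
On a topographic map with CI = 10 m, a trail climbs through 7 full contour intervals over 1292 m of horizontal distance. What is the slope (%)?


elevation change = 7 * 10 = 70 m
slope = 70 / 1292 * 100 = 5.4%

5.4%


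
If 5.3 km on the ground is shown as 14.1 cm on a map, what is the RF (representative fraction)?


ground = 5.3 km = 530000 cm; RF denominator = ground / map = 530000 / 14.1 ≈ 37589; RF = 1:37589

1:37589


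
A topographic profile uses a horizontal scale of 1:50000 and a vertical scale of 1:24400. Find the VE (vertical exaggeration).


VE = horizontal_scale / vertical_scale = 50000 / 24400 ≈ 2.0

2.0x


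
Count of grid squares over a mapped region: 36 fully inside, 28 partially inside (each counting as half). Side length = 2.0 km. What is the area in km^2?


effective squares = 36 + 28 * 0.5 = 50.0
area = 50.0 * 4.0 = 200.0 km^2

200.0 km^2


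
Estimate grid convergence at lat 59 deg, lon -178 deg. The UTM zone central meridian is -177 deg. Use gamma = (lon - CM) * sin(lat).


gamma = (-178 - -177) * sin(59) = -1 * 0.857167 = -0.857 degrees

-0.857 degrees


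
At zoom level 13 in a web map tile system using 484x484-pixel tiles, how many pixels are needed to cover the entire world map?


tiles per axis = 2^13 = 8192
total tiles = 8192^2 = 67108864
pixels per axis = 8192 * 484 = 3964928
total pixels = 3964928^2 = 15720654045184

15720654045184 pixels


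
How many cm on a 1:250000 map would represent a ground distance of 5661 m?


map_cm = 5661 * 100 / 250000 = 2.2644 cm ≈ 2.26 cm

2.26 cm


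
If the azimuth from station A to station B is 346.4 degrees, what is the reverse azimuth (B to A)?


back azimuth = (346.4 + 180) mod 360 = 166.4 degrees

166.4 degrees


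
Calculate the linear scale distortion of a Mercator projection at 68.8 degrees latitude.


SF = 1 / cos(68.8) = 1 / 0.361625 = 2.765

2.765


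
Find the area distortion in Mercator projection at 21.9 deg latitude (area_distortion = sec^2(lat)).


area_distortion = 1/cos^2(21.9) = 1.162

1.162


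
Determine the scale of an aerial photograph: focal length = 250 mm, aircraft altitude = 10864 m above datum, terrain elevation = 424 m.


scale = f / (H - h) = 250 mm / 10440 m = 250 / 10440000 = 1:41760

1:41760


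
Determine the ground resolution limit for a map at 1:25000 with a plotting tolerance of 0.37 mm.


ground = 0.37 mm * 25000 / 1000 = 9.25 m

9.25 m


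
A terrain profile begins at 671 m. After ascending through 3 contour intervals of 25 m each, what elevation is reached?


elevation = 671 + 3 * 25 = 746 m

746 m


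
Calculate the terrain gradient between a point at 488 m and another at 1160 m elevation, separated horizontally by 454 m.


gradient = (1160 - 488) / 454 = 672 / 454 = 1.4802

1.4802


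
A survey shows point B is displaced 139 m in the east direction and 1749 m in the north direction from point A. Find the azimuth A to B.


az = atan2(139, 1749) = 4.5 deg
adjusted to 0-360: 4.5 degrees

4.5 degrees


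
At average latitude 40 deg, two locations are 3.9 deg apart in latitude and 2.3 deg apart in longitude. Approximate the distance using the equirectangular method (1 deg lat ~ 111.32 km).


dlat_km = 3.9 * 111.32 = 434.148
dlon_km = 2.3 * 111.32 * cos(40) ≈ 196.135
dist = sqrt(434.148^2 + 196.135^2) ≈ 476.4 km

476.4 km


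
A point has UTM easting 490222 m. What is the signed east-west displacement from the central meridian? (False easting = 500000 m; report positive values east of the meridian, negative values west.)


displacement = 490222 - 500000 = -9778 m

-9778 m


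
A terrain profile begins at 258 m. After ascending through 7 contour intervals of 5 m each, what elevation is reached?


elevation = 258 + 7 * 5 = 293 m

293 m


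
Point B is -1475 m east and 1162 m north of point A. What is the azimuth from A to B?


az = atan2(-1475, 1162) = -51.8 deg
adjusted to 0-360: 308.2 degrees

308.2 degrees


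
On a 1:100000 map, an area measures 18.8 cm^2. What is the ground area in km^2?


ground_area = 18.8 * (100000/100)^2 = 18800000.0 m^2 = 18.8 km^2

18.8 km^2


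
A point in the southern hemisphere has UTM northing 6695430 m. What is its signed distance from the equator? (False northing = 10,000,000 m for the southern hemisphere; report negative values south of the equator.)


For southern: actual = 6695430 - 10000000 = -3304570 m

-3304570 m


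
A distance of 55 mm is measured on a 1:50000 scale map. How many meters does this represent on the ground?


ground = 55 mm * 50000 / 1000 = 2750.0 m

2750.0 m


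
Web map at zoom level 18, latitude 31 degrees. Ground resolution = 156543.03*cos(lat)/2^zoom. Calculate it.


res = 156543.03 * cos(31) / 2^18 = 156543.03 * 0.8571673 / 262144 = 0.51 m/pixel

0.51 m/pixel


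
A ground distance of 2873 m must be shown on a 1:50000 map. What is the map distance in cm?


map_cm = 2873 * 100 / 50000 = 5.746 cm ≈ 5.75 cm

5.75 cm


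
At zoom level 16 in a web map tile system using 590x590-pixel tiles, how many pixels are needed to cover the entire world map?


tiles per axis = 2^16 = 65536
total tiles = 65536^2 = 4294967296
pixels per axis = 65536 * 590 = 38666240
total pixels = 38666240^2 = 1495078115737600

1495078115737600 pixels


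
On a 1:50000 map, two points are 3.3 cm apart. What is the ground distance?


ground = 3.3 cm * 50000 / 100 = 1650.0 m = 1.65 km

1.65 km


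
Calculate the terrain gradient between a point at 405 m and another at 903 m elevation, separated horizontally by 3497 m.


gradient = (903 - 405) / 3497 = 498 / 3497 = 0.1424

0.1424


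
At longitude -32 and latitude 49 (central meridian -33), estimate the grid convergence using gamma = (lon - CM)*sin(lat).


gamma = (-32 - -33) * sin(49) = 1 * 0.75471 = 0.755 degrees

0.755 degrees


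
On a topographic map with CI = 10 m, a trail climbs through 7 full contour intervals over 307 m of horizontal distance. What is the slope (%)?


elevation change = 7 * 10 = 70 m
slope = 70 / 307 * 100 = 22.8%

22.8%


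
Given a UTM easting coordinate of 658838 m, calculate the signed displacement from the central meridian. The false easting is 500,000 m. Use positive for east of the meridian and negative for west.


displacement = 658838 - 500000 = 158838 m

158838 m


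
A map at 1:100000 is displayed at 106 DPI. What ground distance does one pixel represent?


pixel_cm = 2.54 / 106 ≈ 0.023962 cm
ground = pixel_cm * 100000 / 100 = 2.54 * 100000 / (106 * 100) = 254000 / 10600 ≈ 23.96 m

23.96 m


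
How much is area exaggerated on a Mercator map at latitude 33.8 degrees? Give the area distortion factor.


area_distortion = 1/cos^2(33.8) = 1.448

1.448


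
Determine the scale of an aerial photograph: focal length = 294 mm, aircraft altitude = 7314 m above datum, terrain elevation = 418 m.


scale = f / (H - h) = 294 mm / 6896 m = 294 / 6896000 = 1:23456

1:23456


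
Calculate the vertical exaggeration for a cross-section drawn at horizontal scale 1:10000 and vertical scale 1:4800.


VE = horizontal_scale / vertical_scale = 10000 / 4800 ≈ 2.1

2.1x


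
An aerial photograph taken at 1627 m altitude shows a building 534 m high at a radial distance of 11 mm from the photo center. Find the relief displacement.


d = h * r / H = 534 * 11 / 1627 = 3.61 mm

3.61 mm


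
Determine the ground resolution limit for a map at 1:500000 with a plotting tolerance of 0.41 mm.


ground = 0.41 mm * 500000 / 1000 = 205.0 m

205.0 m


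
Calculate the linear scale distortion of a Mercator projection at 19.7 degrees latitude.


SF = 1 / cos(19.7) = 1 / 0.941471 = 1.062

1.062


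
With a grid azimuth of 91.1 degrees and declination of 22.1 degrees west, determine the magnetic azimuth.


magnetic azimuth = grid azimuth - declination (east +ve)
mag_az = 91.1 - -22.1 = 113.2 degrees

113.2 degrees


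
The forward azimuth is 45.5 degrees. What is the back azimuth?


back azimuth = (45.5 + 180) mod 360 = 225.5 degrees

225.5 degrees


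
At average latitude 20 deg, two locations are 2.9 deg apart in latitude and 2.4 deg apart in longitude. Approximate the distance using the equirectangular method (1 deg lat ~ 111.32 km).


dlat_km = 2.9 * 111.32 = 322.828
dlon_km = 2.4 * 111.32 * cos(20) ≈ 251.056
dist = sqrt(322.828^2 + 251.056^2) ≈ 409.0 km

409.0 km


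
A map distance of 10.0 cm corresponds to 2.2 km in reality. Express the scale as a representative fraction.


ground = 2.2 km = 220000 cm; RF denominator = ground / map = 220000 / 10.0 = 22000; RF = 1:22000

1:22000


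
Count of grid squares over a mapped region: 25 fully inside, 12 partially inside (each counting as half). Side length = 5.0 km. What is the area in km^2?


effective squares = 25 + 12 * 0.5 = 31.0
area = 31.0 * 25.0 = 775.0 km^2

775.0 km^2


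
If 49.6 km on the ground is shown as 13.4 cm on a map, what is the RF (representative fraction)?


ground = 49.6 km = 4960000 cm; RF denominator = ground / map = 4960000 / 13.4 ≈ 370149; RF = 1:370149

1:370149


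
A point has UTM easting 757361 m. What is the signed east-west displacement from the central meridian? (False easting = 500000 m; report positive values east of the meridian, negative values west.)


displacement = 757361 - 500000 = 257361 m

257361 m


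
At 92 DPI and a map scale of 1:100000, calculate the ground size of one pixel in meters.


pixel_cm = 2.54 / 92 ≈ 0.027609 cm
ground = pixel_cm * 100000 / 100 = 2.54 * 100000 / (92 * 100) = 254000 / 9200 ≈ 27.61 m

27.61 m


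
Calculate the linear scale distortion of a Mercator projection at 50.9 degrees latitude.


SF = 1 / cos(50.9) = 1 / 0.630676 = 1.586

1.586


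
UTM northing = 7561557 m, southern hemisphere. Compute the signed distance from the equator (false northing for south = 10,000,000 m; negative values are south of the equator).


For southern: actual = 7561557 - 10000000 = -2438443 m

-2438443 m


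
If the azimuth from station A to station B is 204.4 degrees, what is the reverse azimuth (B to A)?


back azimuth = (204.4 + 180) mod 360 = 24.4 degrees

24.4 degrees


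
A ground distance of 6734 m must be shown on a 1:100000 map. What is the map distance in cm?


map_cm = 6734 * 100 / 100000 = 6.734 cm ≈ 6.73 cm

6.73 cm


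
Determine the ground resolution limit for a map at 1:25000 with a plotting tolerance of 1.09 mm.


ground = 1.09 mm * 25000 / 1000 = 27.25 m

27.25 m


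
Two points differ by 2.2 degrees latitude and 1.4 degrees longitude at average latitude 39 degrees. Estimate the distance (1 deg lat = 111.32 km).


dlat_km = 2.2 * 111.32 = 244.904
dlon_km = 1.4 * 111.32 * cos(39) ≈ 121.117
dist = sqrt(244.904^2 + 121.117^2) ≈ 273.2 km

273.2 km


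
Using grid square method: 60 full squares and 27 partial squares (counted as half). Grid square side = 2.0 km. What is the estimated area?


effective squares = 60 + 27 * 0.5 = 73.5
area = 73.5 * 4.0 = 294.0 km^2

294.0 km^2


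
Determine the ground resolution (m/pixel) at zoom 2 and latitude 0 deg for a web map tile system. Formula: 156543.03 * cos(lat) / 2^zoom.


res = 156543.03 * cos(0) / 2^2 = 156543.03 * 1.0 / 4 = 39135.76 m/pixel

39135.76 m/pixel


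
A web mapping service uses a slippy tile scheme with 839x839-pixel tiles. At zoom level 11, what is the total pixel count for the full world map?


tiles per axis = 2^11 = 2048
total tiles = 2048^2 = 4194304
pixels per axis = 2048 * 839 = 1718272
total pixels = 1718272^2 = 2952458665984

2952458665984 pixels


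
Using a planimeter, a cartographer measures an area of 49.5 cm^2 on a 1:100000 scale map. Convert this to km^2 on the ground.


ground_area = 49.5 * (100000/100)^2 = 49500000.0 m^2 = 49.5 km^2

49.5 km^2


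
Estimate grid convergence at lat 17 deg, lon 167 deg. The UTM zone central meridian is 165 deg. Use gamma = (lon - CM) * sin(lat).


gamma = (167 - 165) * sin(17) = 2 * 0.292372 = 0.585 degrees

0.585 degrees


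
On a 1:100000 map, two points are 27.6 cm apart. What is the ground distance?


ground = 27.6 cm * 100000 / 100 = 27600.0 m = 27.6 km

27.6 km


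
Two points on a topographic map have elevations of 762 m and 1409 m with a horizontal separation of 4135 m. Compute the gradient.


gradient = (1409 - 762) / 4135 = 647 / 4135 = 0.1565

0.1565


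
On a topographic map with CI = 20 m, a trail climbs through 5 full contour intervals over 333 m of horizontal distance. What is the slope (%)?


elevation change = 5 * 20 = 100 m
slope = 100 / 333 * 100 = 30.0%

30.0%


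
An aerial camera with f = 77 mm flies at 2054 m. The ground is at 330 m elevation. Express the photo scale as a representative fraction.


scale = f / (H - h) = 77 mm / 1724 m = 77 / 1724000 = 1:22390

1:22390


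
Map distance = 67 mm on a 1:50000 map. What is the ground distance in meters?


ground = 67 mm * 50000 / 1000 = 3350.0 m

3350.0 m


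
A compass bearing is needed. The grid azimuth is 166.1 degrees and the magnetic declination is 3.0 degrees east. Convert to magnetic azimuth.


magnetic azimuth = grid azimuth - declination (east +ve)
mag_az = 166.1 - 3.0 = 163.1 degrees

163.1 degrees


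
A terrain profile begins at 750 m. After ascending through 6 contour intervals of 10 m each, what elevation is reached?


elevation = 750 + 6 * 10 = 810 m

810 m


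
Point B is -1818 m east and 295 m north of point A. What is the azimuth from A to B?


az = atan2(-1818, 295) = -80.8 deg
adjusted to 0-360: 279.2 degrees

279.2 degrees


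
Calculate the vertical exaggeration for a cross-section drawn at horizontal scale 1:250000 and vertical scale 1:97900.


VE = horizontal_scale / vertical_scale = 250000 / 97900 ≈ 2.6

2.6x


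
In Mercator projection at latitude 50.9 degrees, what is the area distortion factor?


area_distortion = 1/cos^2(50.9) = 2.514

2.514


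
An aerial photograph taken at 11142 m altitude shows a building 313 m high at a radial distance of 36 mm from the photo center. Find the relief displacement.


d = h * r / H = 313 * 36 / 11142 = 1.01 mm

1.01 mm


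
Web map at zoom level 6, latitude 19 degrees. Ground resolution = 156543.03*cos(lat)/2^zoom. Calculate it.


res = 156543.03 * cos(19) / 2^6 = 156543.03 * 0.94551858 / 64 = 2312.72 m/pixel

2312.72 m/pixel


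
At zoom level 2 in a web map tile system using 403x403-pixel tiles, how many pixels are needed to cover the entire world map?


tiles per axis = 2^2 = 4
total tiles = 4^2 = 16
pixels per axis = 4 * 403 = 1612
total pixels = 1612^2 = 2598544

2598544 pixels


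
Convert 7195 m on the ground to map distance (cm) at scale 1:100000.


map_cm = 7195 * 100 / 100000 = 7.195 cm ≈ 7.2 cm

7.2 cm


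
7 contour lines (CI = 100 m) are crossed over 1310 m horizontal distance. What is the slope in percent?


elevation change = 7 * 100 = 700 m
slope = 700 / 1310 * 100 = 53.4%

53.4%


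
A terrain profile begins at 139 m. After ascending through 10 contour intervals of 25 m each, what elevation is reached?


elevation = 139 + 10 * 25 = 389 m

389 m


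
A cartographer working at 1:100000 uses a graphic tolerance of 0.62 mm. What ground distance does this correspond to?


ground = 0.62 mm * 100000 / 1000 = 62.0 m

62.0 m


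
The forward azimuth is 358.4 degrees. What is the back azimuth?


back azimuth = (358.4 + 180) mod 360 = 178.4 degrees

178.4 degrees


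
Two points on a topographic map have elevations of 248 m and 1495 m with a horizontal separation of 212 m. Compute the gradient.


gradient = (1495 - 248) / 212 = 1247 / 212 = 5.8821

5.8821


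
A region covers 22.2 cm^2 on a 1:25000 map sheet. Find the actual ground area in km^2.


ground_area = 22.2 * (25000/100)^2 = 1387500.0 m^2 = 1.3875 km^2 ≈ 1.388 km^2

1.388 km^2


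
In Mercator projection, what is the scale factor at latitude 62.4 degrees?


SF = 1 / cos(62.4) = 1 / 0.463296 = 2.158

2.158


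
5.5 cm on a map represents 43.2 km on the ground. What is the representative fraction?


ground = 43.2 km = 4320000 cm; RF denominator = ground / map = 4320000 / 5.5 ≈ 785455; RF = 1:785455

1:785455


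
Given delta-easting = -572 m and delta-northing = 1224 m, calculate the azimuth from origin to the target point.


az = atan2(-572, 1224) = -25.0 deg
adjusted to 0-360: 335.0 degrees

335.0 degrees


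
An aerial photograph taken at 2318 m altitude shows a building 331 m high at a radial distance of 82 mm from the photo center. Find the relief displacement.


d = h * r / H = 331 * 82 / 2318 = 11.71 mm

11.71 mm


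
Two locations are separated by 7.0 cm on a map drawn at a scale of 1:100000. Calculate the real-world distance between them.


ground = 7.0 cm * 100000 / 100 = 7000.0 m = 7.0 km

7.0 km


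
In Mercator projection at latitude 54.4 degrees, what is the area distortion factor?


area_distortion = 1/cos^2(54.4) = 2.951

2.951


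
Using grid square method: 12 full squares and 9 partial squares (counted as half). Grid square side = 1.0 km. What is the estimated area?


effective squares = 12 + 9 * 0.5 = 16.5
area = 16.5 * 1.0 = 16.5 km^2

16.5 km^2


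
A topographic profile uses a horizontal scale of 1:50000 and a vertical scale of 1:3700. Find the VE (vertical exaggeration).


VE = horizontal_scale / vertical_scale = 50000 / 3700 ≈ 13.5

13.5x


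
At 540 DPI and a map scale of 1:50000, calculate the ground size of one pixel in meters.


pixel_cm = 2.54 / 540 ≈ 0.004704 cm
ground = pixel_cm * 50000 / 100 = 2.54 * 50000 / (540 * 100) = 127000 / 54000 ≈ 2.35 m

2.35 m


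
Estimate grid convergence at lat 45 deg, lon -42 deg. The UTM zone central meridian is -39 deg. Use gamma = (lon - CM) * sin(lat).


gamma = (-42 - -39) * sin(45) = -3 * 0.707107 = -2.121 degrees

-2.121 degrees


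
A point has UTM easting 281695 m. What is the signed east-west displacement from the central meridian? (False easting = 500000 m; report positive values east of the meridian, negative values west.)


displacement = 281695 - 500000 = -218305 m

-218305 m


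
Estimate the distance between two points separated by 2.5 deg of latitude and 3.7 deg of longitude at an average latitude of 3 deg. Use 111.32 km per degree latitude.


dlat_km = 2.5 * 111.32 = 278.3
dlon_km = 3.7 * 111.32 * cos(3) ≈ 411.32
dist = sqrt(278.3^2 + 411.32^2) ≈ 496.6 km

496.6 km


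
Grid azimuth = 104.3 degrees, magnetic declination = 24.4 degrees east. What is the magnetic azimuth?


magnetic azimuth = grid azimuth - declination (east +ve)
mag_az = 104.3 - 24.4 = 79.9 degrees

79.9 degrees


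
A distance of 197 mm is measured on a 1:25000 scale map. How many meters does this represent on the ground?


ground = 197 mm * 25000 / 1000 = 4925.0 m

4925.0 m


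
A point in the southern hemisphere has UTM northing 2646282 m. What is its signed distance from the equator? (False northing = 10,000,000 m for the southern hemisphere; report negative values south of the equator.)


For southern: actual = 2646282 - 10000000 = -7353718 m

-7353718 m


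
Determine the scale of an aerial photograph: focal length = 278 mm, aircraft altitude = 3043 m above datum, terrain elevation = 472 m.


scale = f / (H - h) = 278 mm / 2571 m = 278 / 2571000 = 1:9248

1:9248


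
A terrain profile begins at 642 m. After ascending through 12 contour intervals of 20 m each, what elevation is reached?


elevation = 642 + 12 * 20 = 882 m

882 m


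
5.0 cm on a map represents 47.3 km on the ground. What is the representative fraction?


ground = 47.3 km = 4730000 cm; RF denominator = ground / map = 4730000 / 5.0 = 946000; RF = 1:946000

1:946000


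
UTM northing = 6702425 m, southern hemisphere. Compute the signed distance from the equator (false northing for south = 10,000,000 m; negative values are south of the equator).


For southern: actual = 6702425 - 10000000 = -3297575 m

-3297575 m


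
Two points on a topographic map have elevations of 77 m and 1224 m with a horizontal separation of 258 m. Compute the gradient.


gradient = (1224 - 77) / 258 = 1147 / 258 = 4.4457

4.4457


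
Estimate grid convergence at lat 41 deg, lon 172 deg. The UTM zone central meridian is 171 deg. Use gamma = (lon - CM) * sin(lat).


gamma = (172 - 171) * sin(41) = 1 * 0.656059 = 0.656 degrees

0.656 degrees


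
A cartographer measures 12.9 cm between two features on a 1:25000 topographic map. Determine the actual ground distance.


ground = 12.9 cm * 25000 / 100 = 3225.0 m = 3.225 km

3.225 km


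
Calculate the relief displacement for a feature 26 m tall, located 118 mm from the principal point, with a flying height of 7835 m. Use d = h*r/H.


d = h * r / H = 26 * 118 / 7835 = 0.39 mm

0.39 mm


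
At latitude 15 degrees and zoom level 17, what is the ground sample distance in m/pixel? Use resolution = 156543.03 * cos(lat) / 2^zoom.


res = 156543.03 * cos(15) / 2^17 = 156543.03 * 0.96592583 / 131072 = 1.15 m/pixel

1.15 m/pixel


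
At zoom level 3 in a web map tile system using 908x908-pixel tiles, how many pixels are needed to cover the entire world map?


tiles per axis = 2^3 = 8
total tiles = 8^2 = 64
pixels per axis = 8 * 908 = 7264
total pixels = 7264^2 = 52765696

52765696 pixels


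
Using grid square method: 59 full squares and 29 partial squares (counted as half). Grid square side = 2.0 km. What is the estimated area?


effective squares = 59 + 29 * 0.5 = 73.5
area = 73.5 * 4.0 = 294.0 km^2

294.0 km^2


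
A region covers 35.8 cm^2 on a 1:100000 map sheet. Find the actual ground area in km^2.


ground_area = 35.8 * (100000/100)^2 = 35800000.0 m^2 = 35.8 km^2

35.8 km^2


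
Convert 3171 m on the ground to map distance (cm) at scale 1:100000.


map_cm = 3171 * 100 / 100000 = 3.171 cm ≈ 3.17 cm

3.17 cm


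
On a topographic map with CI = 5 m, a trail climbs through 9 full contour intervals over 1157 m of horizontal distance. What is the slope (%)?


elevation change = 9 * 5 = 45 m
slope = 45 / 1157 * 100 = 3.9%

3.9%


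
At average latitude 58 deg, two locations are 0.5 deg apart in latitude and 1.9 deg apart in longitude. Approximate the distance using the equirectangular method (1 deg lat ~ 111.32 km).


dlat_km = 0.5 * 111.32 = 55.66
dlon_km = 1.9 * 111.32 * cos(58) ≈ 112.082
dist = sqrt(55.66^2 + 112.082^2) ≈ 125.1 km

125.1 km


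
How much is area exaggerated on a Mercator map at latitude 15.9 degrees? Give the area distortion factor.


area_distortion = 1/cos^2(15.9) = 1.081

1.081


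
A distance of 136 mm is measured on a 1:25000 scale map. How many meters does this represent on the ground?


ground = 136 mm * 25000 / 1000 = 3400.0 m

3400.0 m


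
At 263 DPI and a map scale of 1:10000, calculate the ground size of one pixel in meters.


pixel_cm = 2.54 / 263 ≈ 0.009658 cm
ground = pixel_cm * 10000 / 100 = 2.54 * 10000 / (263 * 100) = 25400 / 26300 ≈ 0.97 m

0.97 m


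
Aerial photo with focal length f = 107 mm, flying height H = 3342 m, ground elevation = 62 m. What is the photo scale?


scale = f / (H - h) = 107 mm / 3280 m = 107 / 3280000 = 1:30654

1:30654


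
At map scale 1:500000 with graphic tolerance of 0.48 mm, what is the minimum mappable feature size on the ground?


ground = 0.48 mm * 500000 / 1000 = 240.0 m

240.0 m


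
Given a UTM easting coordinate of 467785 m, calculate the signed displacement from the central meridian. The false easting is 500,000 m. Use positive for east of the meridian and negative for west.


displacement = 467785 - 500000 = -32215 m

-32215 m


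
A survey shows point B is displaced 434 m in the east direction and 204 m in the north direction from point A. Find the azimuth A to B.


az = atan2(434, 204) = 64.8 deg
adjusted to 0-360: 64.8 degrees

64.8 degrees


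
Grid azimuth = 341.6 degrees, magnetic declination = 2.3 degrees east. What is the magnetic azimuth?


magnetic azimuth = grid azimuth - declination (east +ve)
mag_az = 341.6 - 2.3 = 339.3 degrees

339.3 degrees


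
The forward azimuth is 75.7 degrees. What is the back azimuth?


back azimuth = (75.7 + 180) mod 360 = 255.7 degrees

255.7 degrees


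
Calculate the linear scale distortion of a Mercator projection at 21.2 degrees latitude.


SF = 1 / cos(21.2) = 1 / 0.932324 = 1.073

1.073


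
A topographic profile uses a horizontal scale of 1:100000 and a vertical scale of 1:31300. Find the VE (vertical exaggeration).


VE = horizontal_scale / vertical_scale = 100000 / 31300 ≈ 3.2

3.2x


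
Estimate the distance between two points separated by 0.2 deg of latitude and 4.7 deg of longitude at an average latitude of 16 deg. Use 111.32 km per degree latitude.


dlat_km = 0.2 * 111.32 = 22.264
dlon_km = 4.7 * 111.32 * cos(16) ≈ 502.936
dist = sqrt(22.264^2 + 502.936^2) ≈ 503.4 km

503.4 km


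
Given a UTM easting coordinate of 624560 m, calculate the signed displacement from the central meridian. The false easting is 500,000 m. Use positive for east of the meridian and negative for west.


displacement = 624560 - 500000 = 124560 m

124560 m


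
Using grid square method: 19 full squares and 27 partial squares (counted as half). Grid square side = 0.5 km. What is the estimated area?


effective squares = 19 + 27 * 0.5 = 32.5
area = 32.5 * 0.25 = 8.125 km^2

8.125 km^2


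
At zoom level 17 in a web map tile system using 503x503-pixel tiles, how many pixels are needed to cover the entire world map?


tiles per axis = 2^17 = 131072
total tiles = 131072^2 = 17179869184
pixels per axis = 131072 * 503 = 65929216
total pixels = 65929216^2 = 4346661522374656

4346661522374656 pixels


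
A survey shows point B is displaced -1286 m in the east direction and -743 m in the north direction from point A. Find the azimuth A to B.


az = atan2(-1286, -743) = -120.0 deg
adjusted to 0-360: 240.0 degrees

240.0 degrees


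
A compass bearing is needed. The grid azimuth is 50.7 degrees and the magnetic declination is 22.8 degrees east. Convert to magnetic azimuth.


magnetic azimuth = grid azimuth - declination (east +ve)
mag_az = 50.7 - 22.8 = 27.9 degrees

27.9 degrees


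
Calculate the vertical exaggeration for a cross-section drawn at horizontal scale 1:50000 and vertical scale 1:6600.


VE = horizontal_scale / vertical_scale = 50000 / 6600 ≈ 7.6

7.6x


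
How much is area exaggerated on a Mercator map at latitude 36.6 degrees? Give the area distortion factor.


area_distortion = 1/cos^2(36.6) = 1.552

1.552


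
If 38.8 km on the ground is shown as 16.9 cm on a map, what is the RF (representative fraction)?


ground = 38.8 km = 3880000 cm; RF denominator = ground / map = 3880000 / 16.9 ≈ 229586; RF = 1:229586

1:229586


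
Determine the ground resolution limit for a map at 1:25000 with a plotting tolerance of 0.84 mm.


ground = 0.84 mm * 25000 / 1000 = 21.0 m

21.0 m


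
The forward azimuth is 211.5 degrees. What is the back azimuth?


back azimuth = (211.5 + 180) mod 360 = 31.5 degrees

31.5 degrees


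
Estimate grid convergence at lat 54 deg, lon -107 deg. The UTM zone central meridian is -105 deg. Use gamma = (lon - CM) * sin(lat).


gamma = (-107 - -105) * sin(54) = -2 * 0.809017 = -1.618 degrees

-1.618 degrees


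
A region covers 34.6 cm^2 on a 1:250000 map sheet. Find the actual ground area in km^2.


ground_area = 34.6 * (250000/100)^2 = 216250000.0 m^2 = 216.25 km^2

216.25 km^2


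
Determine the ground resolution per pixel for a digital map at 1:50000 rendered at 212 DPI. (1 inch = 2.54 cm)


pixel_cm = 2.54 / 212 ≈ 0.011981 cm
ground = pixel_cm * 50000 / 100 = 2.54 * 50000 / (212 * 100) = 127000 / 21200 ≈ 5.99 m

5.99 m


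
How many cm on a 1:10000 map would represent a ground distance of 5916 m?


map_cm = 5916 * 100 / 10000 = 59.16 cm

59.16 cm


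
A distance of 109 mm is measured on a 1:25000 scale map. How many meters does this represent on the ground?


ground = 109 mm * 25000 / 1000 = 2725.0 m

2725.0 m


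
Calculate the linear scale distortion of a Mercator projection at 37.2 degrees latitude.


SF = 1 / cos(37.2) = 1 / 0.79653 = 1.255

1.255


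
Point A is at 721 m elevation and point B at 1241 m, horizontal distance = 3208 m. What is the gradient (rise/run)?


gradient = (1241 - 721) / 3208 = 520 / 3208 = 0.1621

0.1621


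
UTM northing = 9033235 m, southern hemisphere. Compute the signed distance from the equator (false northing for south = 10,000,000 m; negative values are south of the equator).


For southern: actual = 9033235 - 10000000 = -966765 m

-966765 m


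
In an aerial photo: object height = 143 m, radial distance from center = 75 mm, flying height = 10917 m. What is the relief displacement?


d = h * r / H = 143 * 75 / 10917 = 0.98 mm

0.98 mm


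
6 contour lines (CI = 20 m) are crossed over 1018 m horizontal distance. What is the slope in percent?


elevation change = 6 * 20 = 120 m
slope = 120 / 1018 * 100 = 11.8%

11.8%


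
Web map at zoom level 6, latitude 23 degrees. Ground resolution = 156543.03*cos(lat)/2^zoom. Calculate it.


res = 156543.03 * cos(23) / 2^6 = 156543.03 * 0.92050485 / 64 = 2251.54 m/pixel

2251.54 m/pixel


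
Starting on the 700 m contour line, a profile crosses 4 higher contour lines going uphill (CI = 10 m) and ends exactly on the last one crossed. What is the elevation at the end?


elevation = 700 + 4 * 10 = 740 m

740 m


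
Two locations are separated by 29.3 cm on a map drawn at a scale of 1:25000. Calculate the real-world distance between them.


ground = 29.3 cm * 25000 / 100 = 7325.0 m = 7.325 km

7.325 km


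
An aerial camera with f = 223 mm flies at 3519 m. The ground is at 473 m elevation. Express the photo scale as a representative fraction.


scale = f / (H - h) = 223 mm / 3046 m = 223 / 3046000 = 1:13659

1:13659


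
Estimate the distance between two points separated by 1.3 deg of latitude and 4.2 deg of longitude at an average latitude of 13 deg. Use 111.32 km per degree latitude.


dlat_km = 1.3 * 111.32 = 144.716
dlon_km = 4.2 * 111.32 * cos(13) ≈ 455.561
dist = sqrt(144.716^2 + 455.561^2) ≈ 478.0 km

478.0 km


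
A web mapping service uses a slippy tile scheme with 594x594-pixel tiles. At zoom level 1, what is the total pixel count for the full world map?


tiles per axis = 2^1 = 2
total tiles = 2^2 = 4
pixels per axis = 2 * 594 = 1188
total pixels = 1188^2 = 1411344

1411344 pixels


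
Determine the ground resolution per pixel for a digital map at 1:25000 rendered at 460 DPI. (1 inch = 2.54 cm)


pixel_cm = 2.54 / 460 ≈ 0.005522 cm
ground = pixel_cm * 25000 / 100 = 2.54 * 25000 / (460 * 100) = 63500 / 46000 ≈ 1.38 m

1.38 m


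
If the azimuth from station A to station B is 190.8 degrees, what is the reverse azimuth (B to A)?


back azimuth = (190.8 + 180) mod 360 = 10.8 degrees

10.8 degrees


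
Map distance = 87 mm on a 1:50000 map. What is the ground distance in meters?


ground = 87 mm * 50000 / 1000 = 4350.0 m

4350.0 m


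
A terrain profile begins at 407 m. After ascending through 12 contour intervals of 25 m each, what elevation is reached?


elevation = 407 + 12 * 25 = 707 m

707 m


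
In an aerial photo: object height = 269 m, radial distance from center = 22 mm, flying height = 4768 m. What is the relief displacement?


d = h * r / H = 269 * 22 / 4768 = 1.24 mm

1.24 mm


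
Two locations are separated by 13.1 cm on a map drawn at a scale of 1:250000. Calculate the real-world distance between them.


ground = 13.1 cm * 250000 / 100 = 32750.0 m = 32.75 km

32.75 km


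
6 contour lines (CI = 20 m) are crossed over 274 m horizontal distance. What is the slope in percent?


elevation change = 6 * 20 = 120 m
slope = 120 / 274 * 100 = 43.8%

43.8%


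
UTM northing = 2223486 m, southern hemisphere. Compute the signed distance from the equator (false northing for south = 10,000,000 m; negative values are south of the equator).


For southern: actual = 2223486 - 10000000 = -7776514 m

-7776514 m


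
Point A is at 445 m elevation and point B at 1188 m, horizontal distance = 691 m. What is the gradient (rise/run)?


gradient = (1188 - 445) / 691 = 743 / 691 = 1.0753

1.0753


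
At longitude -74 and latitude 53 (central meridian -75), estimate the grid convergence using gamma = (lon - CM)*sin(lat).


gamma = (-74 - -75) * sin(53) = 1 * 0.798636 = 0.799 degrees

0.799 degrees


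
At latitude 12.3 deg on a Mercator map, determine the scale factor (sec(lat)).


SF = 1 / cos(12.3) = 1 / 0.977046 = 1.023

1.023


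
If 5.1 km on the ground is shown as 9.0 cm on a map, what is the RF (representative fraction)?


ground = 5.1 km = 510000 cm; RF denominator = ground / map = 510000 / 9.0 ≈ 56667; RF = 1:56667

1:56667


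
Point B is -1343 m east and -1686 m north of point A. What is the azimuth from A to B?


az = atan2(-1343, -1686) = -141.5 deg
adjusted to 0-360: 218.5 degrees

218.5 degrees


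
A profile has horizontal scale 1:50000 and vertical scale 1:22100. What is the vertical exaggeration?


VE = horizontal_scale / vertical_scale = 50000 / 22100 ≈ 2.3

2.3x
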